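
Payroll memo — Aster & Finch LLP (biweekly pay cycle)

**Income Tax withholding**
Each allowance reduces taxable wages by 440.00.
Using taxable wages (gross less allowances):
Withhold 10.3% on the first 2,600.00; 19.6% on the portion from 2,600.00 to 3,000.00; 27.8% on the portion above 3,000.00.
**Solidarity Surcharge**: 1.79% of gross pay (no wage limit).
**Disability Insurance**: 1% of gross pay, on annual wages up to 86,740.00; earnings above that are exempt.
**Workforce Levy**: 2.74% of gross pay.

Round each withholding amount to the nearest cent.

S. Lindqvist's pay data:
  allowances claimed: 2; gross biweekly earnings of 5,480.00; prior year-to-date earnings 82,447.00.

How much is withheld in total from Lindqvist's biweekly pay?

Income Tax: taxable = 5,480.00 − 2×440.00 = 4,600.00
  346.20 + 27.8% × (4,600.00 − 3,000.00) = 346.20 + 27.8% × 1,600.00 = 791.00
Solidarity Surcharge: 1.79% × 5,480.00 = 98.09
Disability Insurance: cap 86,740.00 − YTD 82,447.00 = 4,293.00 subject; 1% × 4,293.00 = 42.93
Workforce Levy: 2.74% × 5,480.00 = 150.15
Total: 791.00 + 98.09 + 42.93 + 150.15 = 1,082.17

1,082.17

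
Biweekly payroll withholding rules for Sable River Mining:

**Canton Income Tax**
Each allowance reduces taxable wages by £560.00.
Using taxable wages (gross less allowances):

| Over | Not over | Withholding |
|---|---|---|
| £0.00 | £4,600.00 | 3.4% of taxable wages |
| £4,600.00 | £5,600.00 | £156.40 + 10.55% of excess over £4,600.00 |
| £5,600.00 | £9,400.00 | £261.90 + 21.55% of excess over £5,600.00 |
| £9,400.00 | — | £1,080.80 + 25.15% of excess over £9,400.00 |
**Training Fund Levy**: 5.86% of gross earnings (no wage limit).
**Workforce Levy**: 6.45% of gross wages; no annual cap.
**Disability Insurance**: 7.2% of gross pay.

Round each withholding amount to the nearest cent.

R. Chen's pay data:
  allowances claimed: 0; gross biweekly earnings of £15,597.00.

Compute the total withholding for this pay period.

Canton Income Tax: taxable = £15,597.00
  £1,080.80 + 25.15% × (£15,597.00 − £9,400.00) = £1,080.80 + 25.15% × £6,197.00 = £2,639.35
Training Fund Levy: 5.86% × £15,597.00 = £913.98
Workforce Levy: 6.45% × £15,597.00 = £1,006.01
Disability Insurance: 7.2% × £15,597.00 = £1,122.98
Total: £2,639.35 + £913.98 + £1,006.01 + £1,122.98 = £5,682.32

£5,682.32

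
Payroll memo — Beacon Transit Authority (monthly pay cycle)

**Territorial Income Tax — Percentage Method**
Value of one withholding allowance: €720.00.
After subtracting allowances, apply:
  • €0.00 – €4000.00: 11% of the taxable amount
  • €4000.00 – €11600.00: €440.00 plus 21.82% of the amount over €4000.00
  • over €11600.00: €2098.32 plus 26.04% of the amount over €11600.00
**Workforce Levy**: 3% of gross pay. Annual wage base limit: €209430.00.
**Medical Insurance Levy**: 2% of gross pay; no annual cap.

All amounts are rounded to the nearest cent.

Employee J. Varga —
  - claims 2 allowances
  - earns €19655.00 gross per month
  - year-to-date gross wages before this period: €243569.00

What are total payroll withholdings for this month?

€4213.97

Territorial Income Tax: taxable = €19655.00 − 2×€720.00 = €18215.00
  €2098.32 + 26.04% × (€18215.00 − €11600.00) = €2098.32 + 26.04% × €6615.00 = €3820.87
Workforce Levy: YTD €243569.00 ≥ cap €209430.00 → €0.00
Medical Insurance Levy: 2% × €19655.00 = €393.10
Total: €3820.87 + €0.00 + €393.10 = €4213.97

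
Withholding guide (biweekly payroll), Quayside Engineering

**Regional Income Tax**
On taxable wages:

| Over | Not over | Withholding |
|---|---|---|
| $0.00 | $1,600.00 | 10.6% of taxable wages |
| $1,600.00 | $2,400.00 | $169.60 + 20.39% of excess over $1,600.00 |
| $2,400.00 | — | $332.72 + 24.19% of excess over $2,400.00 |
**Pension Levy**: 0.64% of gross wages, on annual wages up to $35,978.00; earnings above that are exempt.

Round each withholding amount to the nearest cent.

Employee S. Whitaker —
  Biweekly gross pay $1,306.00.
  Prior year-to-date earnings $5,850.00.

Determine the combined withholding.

$146.80

Regional Income Tax: taxable = $1,306.00
  10.6% × $1,306.00 = $138.44
Pension Levy: 0.64% × $1,306.00 = $8.36
Total: $138.44 + $8.36 = $146.80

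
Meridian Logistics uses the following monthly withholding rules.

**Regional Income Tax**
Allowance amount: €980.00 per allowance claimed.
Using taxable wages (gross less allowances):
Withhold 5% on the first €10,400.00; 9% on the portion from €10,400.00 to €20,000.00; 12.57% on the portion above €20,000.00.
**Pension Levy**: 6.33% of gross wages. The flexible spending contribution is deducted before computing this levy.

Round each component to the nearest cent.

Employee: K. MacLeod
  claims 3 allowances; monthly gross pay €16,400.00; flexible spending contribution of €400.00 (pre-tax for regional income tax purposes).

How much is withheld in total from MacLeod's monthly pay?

Regional Income Tax: taxable = €16,400.00 − €400.00 − 3×€980.00 = €13,060.00
  €520.00 + 9% × (€13,060.00 − €10,400.00) = €520.00 + 9% × €2,660.00 = €759.40
Pension Levy: 6.33% × €16,000.00 = €1,012.80
Total: €759.40 + €1,012.80 = €1,772.20

€1,772.20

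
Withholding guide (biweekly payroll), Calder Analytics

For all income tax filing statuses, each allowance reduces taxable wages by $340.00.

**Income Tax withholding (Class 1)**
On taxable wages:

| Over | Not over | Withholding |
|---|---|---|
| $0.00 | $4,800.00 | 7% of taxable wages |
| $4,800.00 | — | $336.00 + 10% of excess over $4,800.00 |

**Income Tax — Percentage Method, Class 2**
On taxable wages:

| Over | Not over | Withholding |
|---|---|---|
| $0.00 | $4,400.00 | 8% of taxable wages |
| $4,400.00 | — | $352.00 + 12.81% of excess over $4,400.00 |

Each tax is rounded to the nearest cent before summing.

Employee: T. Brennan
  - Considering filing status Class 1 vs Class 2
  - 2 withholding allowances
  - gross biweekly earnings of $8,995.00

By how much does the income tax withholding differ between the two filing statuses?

$166.01

Income Tax (Class 1): taxable = $8,995.00 − 2×$340.00 = $8,315.00
  $336.00 + 10% × ($8,315.00 − $4,800.00) = $336.00 + 10% × $3,515.00 = $687.50
Income Tax (Class 2): taxable = $8,995.00 − 2×$340.00 = $8,315.00
  $352.00 + 12.81% × ($8,315.00 − $4,400.00) = $352.00 + 12.81% × $3,915.00 = $853.51
Difference: |$687.50 − $853.51| = $166.01 (higher under Class 2)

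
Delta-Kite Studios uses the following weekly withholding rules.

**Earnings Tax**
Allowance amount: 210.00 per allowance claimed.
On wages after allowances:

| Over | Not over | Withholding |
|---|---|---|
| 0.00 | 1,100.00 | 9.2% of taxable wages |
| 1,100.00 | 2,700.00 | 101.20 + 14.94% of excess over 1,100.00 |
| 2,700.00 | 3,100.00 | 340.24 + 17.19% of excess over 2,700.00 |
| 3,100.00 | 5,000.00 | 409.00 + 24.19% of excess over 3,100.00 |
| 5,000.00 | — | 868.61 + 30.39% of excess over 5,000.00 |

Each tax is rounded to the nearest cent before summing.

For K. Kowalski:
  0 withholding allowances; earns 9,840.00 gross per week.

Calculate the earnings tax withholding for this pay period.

2,339.49

Earnings Tax: taxable = 9,840.00
  868.61 + 30.39% × (9,840.00 − 5,000.00) = 868.61 + 30.39% × 4,840.00 = 2,339.49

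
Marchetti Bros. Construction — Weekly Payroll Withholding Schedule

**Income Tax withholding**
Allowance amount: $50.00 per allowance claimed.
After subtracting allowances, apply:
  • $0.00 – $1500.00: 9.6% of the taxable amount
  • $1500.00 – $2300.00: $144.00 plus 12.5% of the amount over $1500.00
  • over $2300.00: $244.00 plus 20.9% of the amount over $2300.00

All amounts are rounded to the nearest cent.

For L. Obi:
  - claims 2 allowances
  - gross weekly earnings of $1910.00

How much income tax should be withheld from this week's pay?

Income Tax: taxable = $1910.00 − 2×$50.00 = $1810.00
  $144.00 + 12.5% × ($1810.00 − $1500.00) = $144.00 + 12.5% × $310.00 = $182.75

$182.75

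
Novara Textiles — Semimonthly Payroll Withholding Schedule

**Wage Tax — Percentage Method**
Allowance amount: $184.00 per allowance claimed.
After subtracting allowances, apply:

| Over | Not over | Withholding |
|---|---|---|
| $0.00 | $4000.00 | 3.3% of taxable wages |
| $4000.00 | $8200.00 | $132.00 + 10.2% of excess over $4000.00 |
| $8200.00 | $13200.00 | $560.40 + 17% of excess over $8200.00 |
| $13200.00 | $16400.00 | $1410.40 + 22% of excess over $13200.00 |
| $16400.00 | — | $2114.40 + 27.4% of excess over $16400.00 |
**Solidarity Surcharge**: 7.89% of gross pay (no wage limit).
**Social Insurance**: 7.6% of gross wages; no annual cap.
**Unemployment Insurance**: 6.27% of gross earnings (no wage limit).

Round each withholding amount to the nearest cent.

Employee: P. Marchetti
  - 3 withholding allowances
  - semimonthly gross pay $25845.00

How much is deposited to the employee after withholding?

$15670.05

Wage Tax: taxable = $25845.00 − 3×$184.00 = $25293.00
  $2114.40 + 27.4% × ($25293.00 − $16400.00) = $2114.40 + 27.4% × $8893.00 = $4551.08
Solidarity Surcharge: 7.89% × $25845.00 = $2039.17
Social Insurance: 7.6% × $25845.00 = $1964.22
Unemployment Insurance: 6.27% × $25845.00 = $1620.48
Total withheld: $4551.08 + $2039.17 + $1964.22 + $1620.48 = $10174.95
Net pay: $25845.00 − $10174.95 = $15670.05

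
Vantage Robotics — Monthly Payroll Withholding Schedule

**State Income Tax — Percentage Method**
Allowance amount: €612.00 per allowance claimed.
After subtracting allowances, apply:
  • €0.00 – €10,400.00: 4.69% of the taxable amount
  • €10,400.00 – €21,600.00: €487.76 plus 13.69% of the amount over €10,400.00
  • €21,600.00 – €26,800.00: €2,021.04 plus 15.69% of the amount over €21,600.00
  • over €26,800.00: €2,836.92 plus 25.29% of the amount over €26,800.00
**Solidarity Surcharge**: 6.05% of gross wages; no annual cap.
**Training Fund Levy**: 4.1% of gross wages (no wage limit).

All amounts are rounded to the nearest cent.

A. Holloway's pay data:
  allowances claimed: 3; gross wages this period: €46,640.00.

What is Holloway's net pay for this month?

€34,515.91

State Income Tax: taxable = €46,640.00 − 3×€612.00 = €44,804.00
  €2,836.92 + 25.29% × (€44,804.00 − €26,800.00) = €2,836.92 + 25.29% × €18,004.00 = €7,390.13
Solidarity Surcharge: 6.05% × €46,640.00 = €2,821.72
Training Fund Levy: 4.1% × €46,640.00 = €1,912.24
Total withheld: €7,390.13 + €2,821.72 + €1,912.24 = €12,124.09
Net pay: €46,640.00 − €12,124.09 = €34,515.91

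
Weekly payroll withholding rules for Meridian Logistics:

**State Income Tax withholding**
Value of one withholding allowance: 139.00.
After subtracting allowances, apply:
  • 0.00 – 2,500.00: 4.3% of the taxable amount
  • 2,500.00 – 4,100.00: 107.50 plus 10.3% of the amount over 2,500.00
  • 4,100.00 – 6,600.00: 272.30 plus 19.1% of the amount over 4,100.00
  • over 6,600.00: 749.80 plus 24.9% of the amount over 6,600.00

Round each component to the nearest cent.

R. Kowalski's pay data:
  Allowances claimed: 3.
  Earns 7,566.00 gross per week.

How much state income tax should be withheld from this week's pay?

State Income Tax: taxable = 7,566.00 − 3×139.00 = 7,149.00
  749.80 + 24.9% × (7,149.00 − 6,600.00) = 749.80 + 24.9% × 549.00 = 886.50

886.50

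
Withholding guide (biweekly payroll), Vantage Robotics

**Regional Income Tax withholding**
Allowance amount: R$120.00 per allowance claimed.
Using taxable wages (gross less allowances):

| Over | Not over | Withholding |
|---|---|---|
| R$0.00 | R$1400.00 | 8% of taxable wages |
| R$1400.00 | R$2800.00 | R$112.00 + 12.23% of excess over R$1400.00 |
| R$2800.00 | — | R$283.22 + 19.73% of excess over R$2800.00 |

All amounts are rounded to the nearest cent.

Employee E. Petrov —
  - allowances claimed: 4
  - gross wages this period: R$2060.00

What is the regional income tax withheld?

R$134.01

Regional Income Tax: taxable = R$2060.00 − 4×R$120.00 = R$1580.00
  R$112.00 + 12.23% × (R$1580.00 − R$1400.00) = R$112.00 + 12.23% × R$180.00 = R$134.01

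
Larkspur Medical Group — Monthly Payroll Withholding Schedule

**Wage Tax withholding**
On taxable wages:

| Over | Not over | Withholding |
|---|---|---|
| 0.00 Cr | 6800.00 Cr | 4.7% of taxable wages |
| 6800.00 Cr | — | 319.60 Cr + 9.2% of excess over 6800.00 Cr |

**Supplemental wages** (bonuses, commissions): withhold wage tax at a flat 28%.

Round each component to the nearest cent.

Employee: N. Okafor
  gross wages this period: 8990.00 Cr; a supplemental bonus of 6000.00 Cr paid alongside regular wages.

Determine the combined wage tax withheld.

Wage Tax: taxable = 8990.00 Cr
  319.60 Cr + 9.2% × (8990.00 Cr − 6800.00 Cr) = 319.60 Cr + 9.2% × 2190.00 Cr = 521.08 Cr
Supplemental (28% flat on bonus): 28% × 6000.00 Cr = 1680.00 Cr
Total wage tax: 521.08 Cr + 1680.00 Cr = 2201.08 Cr

2201.08 Cr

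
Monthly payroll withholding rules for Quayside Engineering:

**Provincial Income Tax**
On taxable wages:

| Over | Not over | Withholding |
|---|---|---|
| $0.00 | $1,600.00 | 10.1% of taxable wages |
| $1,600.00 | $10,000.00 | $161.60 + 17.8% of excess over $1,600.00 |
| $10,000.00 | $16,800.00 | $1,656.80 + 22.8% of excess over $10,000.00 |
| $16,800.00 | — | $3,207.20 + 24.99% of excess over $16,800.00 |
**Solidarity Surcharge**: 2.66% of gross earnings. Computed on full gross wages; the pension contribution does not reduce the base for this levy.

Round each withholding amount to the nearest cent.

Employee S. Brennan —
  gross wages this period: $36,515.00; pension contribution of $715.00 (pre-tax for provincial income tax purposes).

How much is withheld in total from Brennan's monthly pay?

$8,926.60

Provincial Income Tax: taxable = $36,515.00 − $715.00 = $35,800.00
  $3,207.20 + 24.99% × ($35,800.00 − $16,800.00) = $3,207.20 + 24.99% × $19,000.00 = $7,955.30
Solidarity Surcharge: 2.66% × $36,515.00 = $971.30
Total: $7,955.30 + $971.30 = $8,926.60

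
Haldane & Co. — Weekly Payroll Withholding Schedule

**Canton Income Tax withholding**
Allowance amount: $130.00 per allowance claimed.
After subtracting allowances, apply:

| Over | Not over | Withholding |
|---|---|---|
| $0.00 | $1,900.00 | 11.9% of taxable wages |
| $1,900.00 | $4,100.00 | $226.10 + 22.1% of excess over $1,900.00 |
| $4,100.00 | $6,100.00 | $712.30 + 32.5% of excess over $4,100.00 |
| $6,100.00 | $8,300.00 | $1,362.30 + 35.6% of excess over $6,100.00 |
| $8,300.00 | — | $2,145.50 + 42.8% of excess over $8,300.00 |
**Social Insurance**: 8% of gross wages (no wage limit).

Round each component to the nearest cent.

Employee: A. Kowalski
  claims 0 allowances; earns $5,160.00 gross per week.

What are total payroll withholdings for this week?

$1,469.60

Canton Income Tax: taxable = $5,160.00
  $712.30 + 32.5% × ($5,160.00 − $4,100.00) = $712.30 + 32.5% × $1,060.00 = $1,056.80
Social Insurance: 8% × $5,160.00 = $412.80
Total: $1,056.80 + $412.80 = $1,469.60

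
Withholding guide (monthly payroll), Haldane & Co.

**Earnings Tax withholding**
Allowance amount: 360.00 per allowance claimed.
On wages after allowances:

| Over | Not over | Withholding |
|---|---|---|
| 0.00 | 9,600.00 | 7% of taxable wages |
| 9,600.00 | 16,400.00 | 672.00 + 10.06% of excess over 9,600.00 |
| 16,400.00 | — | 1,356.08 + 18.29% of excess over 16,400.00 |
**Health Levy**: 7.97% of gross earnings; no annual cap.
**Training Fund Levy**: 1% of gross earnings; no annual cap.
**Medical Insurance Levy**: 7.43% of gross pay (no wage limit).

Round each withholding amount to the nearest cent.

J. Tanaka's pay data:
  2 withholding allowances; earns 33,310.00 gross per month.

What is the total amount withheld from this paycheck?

Earnings Tax: taxable = 33,310.00 − 2×360.00 = 32,590.00
  1,356.08 + 18.29% × (32,590.00 − 16,400.00) = 1,356.08 + 18.29% × 16,190.00 = 4,317.23
Health Levy: 7.97% × 33,310.00 = 2,654.81
Training Fund Levy: 1% × 33,310.00 = 333.10
Medical Insurance Levy: 7.43% × 33,310.00 = 2,474.93
Total: 4,317.23 + 2,654.81 + 333.10 + 2,474.93 = 9,780.07

9,780.07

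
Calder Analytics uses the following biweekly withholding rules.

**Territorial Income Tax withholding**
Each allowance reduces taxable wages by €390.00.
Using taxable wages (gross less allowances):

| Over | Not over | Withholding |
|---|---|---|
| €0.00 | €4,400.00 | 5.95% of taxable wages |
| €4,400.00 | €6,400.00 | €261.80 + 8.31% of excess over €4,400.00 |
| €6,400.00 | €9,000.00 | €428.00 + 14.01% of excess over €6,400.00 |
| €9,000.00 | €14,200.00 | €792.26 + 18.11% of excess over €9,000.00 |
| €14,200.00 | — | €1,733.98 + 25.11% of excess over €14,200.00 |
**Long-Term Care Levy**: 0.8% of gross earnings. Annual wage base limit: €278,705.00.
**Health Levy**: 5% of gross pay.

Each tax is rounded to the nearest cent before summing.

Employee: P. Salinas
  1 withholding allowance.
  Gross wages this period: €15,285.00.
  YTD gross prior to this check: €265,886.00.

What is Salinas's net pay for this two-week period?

€12,509.71

Territorial Income Tax: taxable = €15,285.00 − 1×€390.00 = €14,895.00
  €1,733.98 + 25.11% × (€14,895.00 − €14,200.00) = €1,733.98 + 25.11% × €695.00 = €1,908.49
Long-Term Care Levy: cap €278,705.00 − YTD €265,886.00 = €12,819.00 subject; 0.8% × €12,819.00 = €102.55
Health Levy: 5% × €15,285.00 = €764.25
Total withheld: €1,908.49 + €102.55 + €764.25 = €2,775.29
Net pay: €15,285.00 − €2,775.29 = €12,509.71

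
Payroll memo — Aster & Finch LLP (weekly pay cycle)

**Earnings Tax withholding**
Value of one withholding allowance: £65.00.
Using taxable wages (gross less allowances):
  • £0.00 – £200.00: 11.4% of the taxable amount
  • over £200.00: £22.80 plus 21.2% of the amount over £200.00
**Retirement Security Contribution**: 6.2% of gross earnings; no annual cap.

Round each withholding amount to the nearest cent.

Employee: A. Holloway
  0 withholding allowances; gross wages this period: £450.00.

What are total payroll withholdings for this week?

Earnings Tax: taxable = £450.00
  £22.80 + 21.2% × (£450.00 − £200.00) = £22.80 + 21.2% × £250.00 = £75.80
Retirement Security Contribution: 6.2% × £450.00 = £27.90
Total: £75.80 + £27.90 = £103.70

£103.70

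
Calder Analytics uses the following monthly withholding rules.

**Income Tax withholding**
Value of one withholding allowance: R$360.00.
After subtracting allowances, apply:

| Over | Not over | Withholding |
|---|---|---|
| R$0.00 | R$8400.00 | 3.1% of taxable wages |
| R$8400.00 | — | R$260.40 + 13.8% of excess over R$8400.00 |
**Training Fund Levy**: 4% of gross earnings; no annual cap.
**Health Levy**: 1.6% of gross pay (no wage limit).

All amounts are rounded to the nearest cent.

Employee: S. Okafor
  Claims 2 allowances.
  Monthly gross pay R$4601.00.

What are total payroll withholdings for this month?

Income Tax: taxable = R$4601.00 − 2×R$360.00 = R$3881.00
  3.1% × R$3881.00 = R$120.31
Training Fund Levy: 4% × R$4601.00 = R$184.04
Health Levy: 1.6% × R$4601.00 = R$73.62
Total: R$120.31 + R$184.04 + R$73.62 = R$377.97

R$377.97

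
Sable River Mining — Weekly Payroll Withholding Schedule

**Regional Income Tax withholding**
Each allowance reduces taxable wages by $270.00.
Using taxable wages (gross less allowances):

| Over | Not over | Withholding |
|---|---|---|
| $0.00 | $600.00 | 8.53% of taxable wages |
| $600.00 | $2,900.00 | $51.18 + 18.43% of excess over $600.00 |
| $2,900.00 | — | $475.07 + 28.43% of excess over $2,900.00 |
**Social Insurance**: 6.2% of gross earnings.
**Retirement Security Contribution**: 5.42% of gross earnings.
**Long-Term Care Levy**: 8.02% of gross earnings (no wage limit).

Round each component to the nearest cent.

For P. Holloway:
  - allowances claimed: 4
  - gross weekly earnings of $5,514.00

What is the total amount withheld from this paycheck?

Regional Income Tax: taxable = $5,514.00 − 4×$270.00 = $4,434.00
  $475.07 + 28.43% × ($4,434.00 − $2,900.00) = $475.07 + 28.43% × $1,534.00 = $911.19
Social Insurance: 6.2% × $5,514.00 = $341.87
Retirement Security Contribution: 5.42% × $5,514.00 = $298.86
Long-Term Care Levy: 8.02% × $5,514.00 = $442.22
Total: $911.19 + $341.87 + $298.86 + $442.22 = $1,994.14

$1,994.14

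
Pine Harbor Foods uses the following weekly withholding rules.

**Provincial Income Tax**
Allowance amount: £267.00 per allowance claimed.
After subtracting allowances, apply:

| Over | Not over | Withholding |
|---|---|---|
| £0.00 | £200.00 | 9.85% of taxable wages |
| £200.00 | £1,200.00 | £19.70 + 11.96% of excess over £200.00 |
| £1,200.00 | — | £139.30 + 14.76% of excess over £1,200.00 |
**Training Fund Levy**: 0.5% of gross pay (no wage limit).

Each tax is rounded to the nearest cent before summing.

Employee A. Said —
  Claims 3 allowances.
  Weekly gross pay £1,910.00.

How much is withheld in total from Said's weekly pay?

£137.97

Provincial Income Tax: taxable = £1,910.00 − 3×£267.00 = £1,109.00
  £19.70 + 11.96% × (£1,109.00 − £200.00) = £19.70 + 11.96% × £909.00 = £128.42
Training Fund Levy: 0.5% × £1,910.00 = £9.55
Total: £128.42 + £9.55 = £137.97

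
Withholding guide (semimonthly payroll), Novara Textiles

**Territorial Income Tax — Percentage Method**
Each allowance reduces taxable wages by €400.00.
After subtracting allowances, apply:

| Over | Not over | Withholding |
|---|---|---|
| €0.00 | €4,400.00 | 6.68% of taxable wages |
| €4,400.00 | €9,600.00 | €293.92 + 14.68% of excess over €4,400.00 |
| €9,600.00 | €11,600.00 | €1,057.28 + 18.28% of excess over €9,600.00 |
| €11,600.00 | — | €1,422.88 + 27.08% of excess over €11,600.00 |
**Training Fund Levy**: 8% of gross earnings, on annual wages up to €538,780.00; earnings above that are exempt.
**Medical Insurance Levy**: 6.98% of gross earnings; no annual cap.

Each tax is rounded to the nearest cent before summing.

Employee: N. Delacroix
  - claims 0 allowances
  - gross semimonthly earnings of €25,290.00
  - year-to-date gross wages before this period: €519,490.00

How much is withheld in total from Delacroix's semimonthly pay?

Territorial Income Tax: taxable = €25,290.00
  €1,422.88 + 27.08% × (€25,290.00 − €11,600.00) = €1,422.88 + 27.08% × €13,690.00 = €5,130.13
Training Fund Levy: cap €538,780.00 − YTD €519,490.00 = €19,290.00 subject; 8% × €19,290.00 = €1,543.20
Medical Insurance Levy: 6.98% × €25,290.00 = €1,765.24
Total: €5,130.13 + €1,543.20 + €1,765.24 = €8,438.57

€8,438.57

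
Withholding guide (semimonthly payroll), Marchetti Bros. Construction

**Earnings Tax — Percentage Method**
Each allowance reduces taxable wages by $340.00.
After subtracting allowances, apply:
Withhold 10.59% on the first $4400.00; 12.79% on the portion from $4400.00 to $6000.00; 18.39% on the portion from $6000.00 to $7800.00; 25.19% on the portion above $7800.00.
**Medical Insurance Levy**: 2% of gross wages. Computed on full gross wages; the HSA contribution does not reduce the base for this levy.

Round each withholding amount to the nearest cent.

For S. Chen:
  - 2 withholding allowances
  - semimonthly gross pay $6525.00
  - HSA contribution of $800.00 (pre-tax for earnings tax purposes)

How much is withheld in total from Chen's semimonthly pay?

$678.96

Earnings Tax: taxable = $6525.00 − $800.00 − 2×$340.00 = $5045.00
  $465.96 + 12.79% × ($5045.00 − $4400.00) = $465.96 + 12.79% × $645.00 = $548.46
Medical Insurance Levy: 2% × $6525.00 = $130.50
Total: $548.46 + $130.50 = $678.96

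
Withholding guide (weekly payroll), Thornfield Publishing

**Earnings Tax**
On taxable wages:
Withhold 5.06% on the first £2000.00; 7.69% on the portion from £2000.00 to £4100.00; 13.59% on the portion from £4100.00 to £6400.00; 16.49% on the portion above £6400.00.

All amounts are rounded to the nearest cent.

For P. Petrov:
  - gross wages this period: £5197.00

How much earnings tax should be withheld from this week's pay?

Earnings Tax: taxable = £5197.00
  £262.69 + 13.59% × (£5197.00 − £4100.00) = £262.69 + 13.59% × £1097.00 = £411.77

£411.77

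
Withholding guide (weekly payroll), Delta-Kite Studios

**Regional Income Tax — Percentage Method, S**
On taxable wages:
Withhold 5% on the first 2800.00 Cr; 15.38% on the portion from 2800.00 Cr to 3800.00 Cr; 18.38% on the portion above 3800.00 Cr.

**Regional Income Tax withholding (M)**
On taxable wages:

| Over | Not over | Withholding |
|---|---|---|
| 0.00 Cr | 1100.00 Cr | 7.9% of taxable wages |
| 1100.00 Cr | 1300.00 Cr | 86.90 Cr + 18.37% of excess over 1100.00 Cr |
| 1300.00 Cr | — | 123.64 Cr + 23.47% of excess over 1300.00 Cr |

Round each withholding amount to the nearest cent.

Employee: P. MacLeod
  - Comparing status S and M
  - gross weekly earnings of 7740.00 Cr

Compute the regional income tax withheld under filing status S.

1017.97 Cr

Regional Income Tax (S): taxable = 7740.00 Cr
  293.80 Cr + 18.38% × (7740.00 Cr − 3800.00 Cr) = 293.80 Cr + 18.38% × 3940.00 Cr = 1017.97 Cr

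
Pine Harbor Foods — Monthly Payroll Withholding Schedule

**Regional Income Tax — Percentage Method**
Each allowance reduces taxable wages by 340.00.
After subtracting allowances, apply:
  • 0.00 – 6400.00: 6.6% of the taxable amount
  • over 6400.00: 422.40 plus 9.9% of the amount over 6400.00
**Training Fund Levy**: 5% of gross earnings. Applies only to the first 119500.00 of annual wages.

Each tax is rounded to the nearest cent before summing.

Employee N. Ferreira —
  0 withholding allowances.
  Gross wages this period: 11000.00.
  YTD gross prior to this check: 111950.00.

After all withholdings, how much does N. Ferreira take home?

9744.70

Regional Income Tax: taxable = 11000.00
  422.40 + 9.9% × (11000.00 − 6400.00) = 422.40 + 9.9% × 4600.00 = 877.80
Training Fund Levy: cap 119500.00 − YTD 111950.00 = 7550.00 subject; 5% × 7550.00 = 377.50
Total withheld: 877.80 + 377.50 = 1255.30
Net pay: 11000.00 − 1255.30 = 9744.70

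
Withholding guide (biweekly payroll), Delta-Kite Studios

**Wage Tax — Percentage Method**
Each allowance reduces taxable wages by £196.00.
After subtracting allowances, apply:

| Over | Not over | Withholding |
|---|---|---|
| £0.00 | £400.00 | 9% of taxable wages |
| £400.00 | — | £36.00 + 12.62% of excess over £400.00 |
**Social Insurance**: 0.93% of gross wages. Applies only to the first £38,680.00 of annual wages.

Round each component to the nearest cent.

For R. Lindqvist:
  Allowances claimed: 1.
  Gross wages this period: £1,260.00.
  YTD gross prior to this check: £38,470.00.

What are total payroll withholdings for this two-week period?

£121.75

Wage Tax: taxable = £1,260.00 − 1×£196.00 = £1,064.00
  £36.00 + 12.62% × (£1,064.00 − £400.00) = £36.00 + 12.62% × £664.00 = £119.80
Social Insurance: cap £38,680.00 − YTD £38,470.00 = £210.00 subject; 0.93% × £210.00 = £1.95
Total: £119.80 + £1.95 = £121.75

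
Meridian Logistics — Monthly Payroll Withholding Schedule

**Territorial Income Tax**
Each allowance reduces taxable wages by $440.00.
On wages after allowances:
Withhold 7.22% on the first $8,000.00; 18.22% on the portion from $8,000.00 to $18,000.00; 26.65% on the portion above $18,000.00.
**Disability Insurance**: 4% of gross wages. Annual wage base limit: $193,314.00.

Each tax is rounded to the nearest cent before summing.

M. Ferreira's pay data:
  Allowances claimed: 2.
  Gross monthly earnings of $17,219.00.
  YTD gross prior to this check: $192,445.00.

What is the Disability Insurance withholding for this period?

$34.76

Disability Insurance: cap $193,314.00 − YTD $192,445.00 = $869.00 subject; 4% × $869.00 = $34.76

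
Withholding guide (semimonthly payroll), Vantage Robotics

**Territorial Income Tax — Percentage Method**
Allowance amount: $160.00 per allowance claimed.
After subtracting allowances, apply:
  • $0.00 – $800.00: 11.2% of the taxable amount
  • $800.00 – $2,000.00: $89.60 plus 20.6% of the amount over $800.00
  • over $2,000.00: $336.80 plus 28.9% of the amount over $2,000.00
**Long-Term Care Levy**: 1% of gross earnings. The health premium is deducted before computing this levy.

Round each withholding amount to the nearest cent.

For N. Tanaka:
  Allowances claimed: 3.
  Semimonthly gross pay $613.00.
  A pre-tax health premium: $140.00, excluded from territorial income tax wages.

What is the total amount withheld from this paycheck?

$4.73

Territorial Income Tax: taxable = $613.00 − $140.00 − 3×$160.00 = $-7.00
  Taxable ≤ 0 → $0.00
Long-Term Care Levy: 1% × $473.00 = $4.73
Total: $0.00 + $4.73 = $4.73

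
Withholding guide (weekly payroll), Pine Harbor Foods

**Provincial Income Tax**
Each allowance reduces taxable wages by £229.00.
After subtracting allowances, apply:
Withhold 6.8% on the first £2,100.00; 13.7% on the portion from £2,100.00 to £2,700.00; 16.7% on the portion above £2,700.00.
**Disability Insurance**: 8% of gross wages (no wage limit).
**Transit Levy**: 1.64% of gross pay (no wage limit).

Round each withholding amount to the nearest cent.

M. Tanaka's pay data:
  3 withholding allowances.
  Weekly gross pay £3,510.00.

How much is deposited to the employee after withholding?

£2,926.10

Provincial Income Tax: taxable = £3,510.00 − 3×£229.00 = £2,823.00
  £225.00 + 16.7% × (£2,823.00 − £2,700.00) = £225.00 + 16.7% × £123.00 = £245.54
Disability Insurance: 8% × £3,510.00 = £280.80
Transit Levy: 1.64% × £3,510.00 = £57.56
Total withheld: £245.54 + £280.80 + £57.56 = £583.90
Net pay: £3,510.00 − £583.90 = £2,926.10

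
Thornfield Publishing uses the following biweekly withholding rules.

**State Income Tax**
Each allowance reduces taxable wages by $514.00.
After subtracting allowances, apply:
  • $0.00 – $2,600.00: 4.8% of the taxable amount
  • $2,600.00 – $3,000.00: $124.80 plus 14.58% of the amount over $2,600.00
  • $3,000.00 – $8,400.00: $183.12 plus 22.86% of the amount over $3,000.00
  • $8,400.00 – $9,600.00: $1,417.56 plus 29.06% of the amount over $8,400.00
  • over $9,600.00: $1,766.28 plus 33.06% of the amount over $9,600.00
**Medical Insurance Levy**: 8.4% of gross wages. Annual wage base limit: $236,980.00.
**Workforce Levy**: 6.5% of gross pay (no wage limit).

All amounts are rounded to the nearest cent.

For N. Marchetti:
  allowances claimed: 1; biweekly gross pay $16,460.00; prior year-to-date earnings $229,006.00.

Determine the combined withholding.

State Income Tax: taxable = $16,460.00 − 1×$514.00 = $15,946.00
  $1,766.28 + 33.06% × ($15,946.00 − $9,600.00) = $1,766.28 + 33.06% × $6,346.00 = $3,864.27
Medical Insurance Levy: cap $236,980.00 − YTD $229,006.00 = $7,974.00 subject; 8.4% × $7,974.00 = $669.82
Workforce Levy: 6.5% × $16,460.00 = $1,069.90
Total: $3,864.27 + $669.82 + $1,069.90 = $5,603.99

$5,603.99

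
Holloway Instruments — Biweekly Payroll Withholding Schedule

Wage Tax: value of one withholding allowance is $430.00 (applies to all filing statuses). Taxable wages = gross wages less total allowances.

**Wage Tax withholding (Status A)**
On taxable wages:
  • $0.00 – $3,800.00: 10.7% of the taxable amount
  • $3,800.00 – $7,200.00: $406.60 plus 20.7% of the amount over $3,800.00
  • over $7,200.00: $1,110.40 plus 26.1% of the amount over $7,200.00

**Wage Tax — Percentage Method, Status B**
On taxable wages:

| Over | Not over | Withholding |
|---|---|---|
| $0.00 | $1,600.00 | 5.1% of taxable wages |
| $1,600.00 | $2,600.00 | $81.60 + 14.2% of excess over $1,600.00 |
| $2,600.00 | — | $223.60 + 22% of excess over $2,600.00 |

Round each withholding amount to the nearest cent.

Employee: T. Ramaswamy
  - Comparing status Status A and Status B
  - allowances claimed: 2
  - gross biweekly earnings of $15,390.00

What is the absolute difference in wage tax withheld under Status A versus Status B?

$175.33

Wage Tax (Status A): taxable = $15,390.00 − 2×$430.00 = $14,530.00
  $1,110.40 + 26.1% × ($14,530.00 − $7,200.00) = $1,110.40 + 26.1% × $7,330.00 = $3,023.53
Wage Tax (Status B): taxable = $15,390.00 − 2×$430.00 = $14,530.00
  $223.60 + 22% × ($14,530.00 − $2,600.00) = $223.60 + 22% × $11,930.00 = $2,848.20
Difference: |$3,023.53 − $2,848.20| = $175.33 (higher under Status A)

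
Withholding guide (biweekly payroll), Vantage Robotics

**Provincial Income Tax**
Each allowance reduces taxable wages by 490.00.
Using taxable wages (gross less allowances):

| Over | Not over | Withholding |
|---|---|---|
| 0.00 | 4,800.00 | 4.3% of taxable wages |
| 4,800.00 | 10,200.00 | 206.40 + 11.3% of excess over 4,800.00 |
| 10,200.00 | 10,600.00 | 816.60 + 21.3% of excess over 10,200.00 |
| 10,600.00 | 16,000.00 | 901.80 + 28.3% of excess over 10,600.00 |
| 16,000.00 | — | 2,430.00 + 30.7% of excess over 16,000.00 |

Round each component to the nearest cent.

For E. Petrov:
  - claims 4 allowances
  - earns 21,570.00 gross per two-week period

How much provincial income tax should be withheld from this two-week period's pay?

Provincial Income Tax: taxable = 21,570.00 − 4×490.00 = 19,610.00
  2,430.00 + 30.7% × (19,610.00 − 16,000.00) = 2,430.00 + 30.7% × 3,610.00 = 3,538.27

3,538.27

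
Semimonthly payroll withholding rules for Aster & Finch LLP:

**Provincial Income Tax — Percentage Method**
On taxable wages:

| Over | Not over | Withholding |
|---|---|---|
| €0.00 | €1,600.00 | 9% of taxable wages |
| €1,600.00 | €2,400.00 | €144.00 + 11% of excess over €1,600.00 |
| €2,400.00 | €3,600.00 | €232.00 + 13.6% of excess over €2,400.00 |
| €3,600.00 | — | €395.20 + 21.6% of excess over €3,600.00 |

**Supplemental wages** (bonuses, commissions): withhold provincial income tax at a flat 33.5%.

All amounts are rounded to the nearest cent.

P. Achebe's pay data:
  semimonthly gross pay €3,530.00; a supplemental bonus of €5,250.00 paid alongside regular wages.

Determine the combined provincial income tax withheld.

Provincial Income Tax: taxable = €3,530.00
  €232.00 + 13.6% × (€3,530.00 − €2,400.00) = €232.00 + 13.6% × €1,130.00 = €385.68
Supplemental (33.5% flat on bonus): 33.5% × €5,250.00 = €1,758.75
Total provincial income tax: €385.68 + €1,758.75 = €2,144.43

€2,144.43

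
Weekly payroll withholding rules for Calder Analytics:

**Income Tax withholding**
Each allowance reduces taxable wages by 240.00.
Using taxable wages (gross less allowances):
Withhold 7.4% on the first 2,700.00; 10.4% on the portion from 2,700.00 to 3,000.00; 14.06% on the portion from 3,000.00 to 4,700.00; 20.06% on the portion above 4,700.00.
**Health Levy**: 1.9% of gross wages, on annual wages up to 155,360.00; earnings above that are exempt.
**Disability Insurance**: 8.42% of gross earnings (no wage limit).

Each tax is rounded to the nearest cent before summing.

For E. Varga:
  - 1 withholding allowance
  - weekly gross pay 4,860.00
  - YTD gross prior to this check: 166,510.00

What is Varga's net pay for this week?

Income Tax: taxable = 4,860.00 − 1×240.00 = 4,620.00
  231.00 + 14.06% × (4,620.00 − 3,000.00) = 231.00 + 14.06% × 1,620.00 = 458.77
Health Levy: YTD 166,510.00 ≥ cap 155,360.00 → 0.00
Disability Insurance: 8.42% × 4,860.00 = 409.21
Total withheld: 458.77 + 0.00 + 409.21 = 867.98
Net pay: 4,860.00 − 867.98 = 3,992.02

3,992.02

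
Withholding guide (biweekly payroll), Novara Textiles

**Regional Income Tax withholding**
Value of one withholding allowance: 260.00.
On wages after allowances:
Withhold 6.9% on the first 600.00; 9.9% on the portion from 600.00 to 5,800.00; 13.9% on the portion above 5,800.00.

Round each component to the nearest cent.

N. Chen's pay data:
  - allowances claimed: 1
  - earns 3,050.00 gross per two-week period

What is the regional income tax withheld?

Regional Income Tax: taxable = 3,050.00 − 1×260.00 = 2,790.00
  41.40 + 9.9% × (2,790.00 − 600.00) = 41.40 + 9.9% × 2,190.00 = 258.21

258.21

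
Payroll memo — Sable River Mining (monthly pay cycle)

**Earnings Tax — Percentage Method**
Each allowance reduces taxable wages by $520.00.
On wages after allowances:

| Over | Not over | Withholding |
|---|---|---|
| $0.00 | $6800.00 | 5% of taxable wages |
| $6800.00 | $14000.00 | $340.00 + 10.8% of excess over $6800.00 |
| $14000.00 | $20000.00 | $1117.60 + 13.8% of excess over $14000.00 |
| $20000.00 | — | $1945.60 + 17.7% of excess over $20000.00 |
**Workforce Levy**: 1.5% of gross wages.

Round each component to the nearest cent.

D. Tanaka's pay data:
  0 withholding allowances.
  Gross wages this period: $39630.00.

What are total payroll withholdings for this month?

$6014.56

Earnings Tax: taxable = $39630.00
  $1945.60 + 17.7% × ($39630.00 − $20000.00) = $1945.60 + 17.7% × $19630.00 = $5420.11
Workforce Levy: 1.5% × $39630.00 = $594.45
Total: $5420.11 + $594.45 = $6014.56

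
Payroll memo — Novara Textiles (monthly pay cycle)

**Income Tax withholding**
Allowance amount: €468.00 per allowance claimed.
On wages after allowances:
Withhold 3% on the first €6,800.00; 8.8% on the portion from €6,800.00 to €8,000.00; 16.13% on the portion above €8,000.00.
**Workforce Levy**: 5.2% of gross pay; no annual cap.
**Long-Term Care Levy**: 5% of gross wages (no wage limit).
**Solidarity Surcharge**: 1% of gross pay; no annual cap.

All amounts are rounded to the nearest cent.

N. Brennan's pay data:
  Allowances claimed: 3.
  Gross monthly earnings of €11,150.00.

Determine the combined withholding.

€1,840.03

Income Tax: taxable = €11,150.00 − 3×€468.00 = €9,746.00
  €309.60 + 16.13% × (€9,746.00 − €8,000.00) = €309.60 + 16.13% × €1,746.00 = €591.23
Workforce Levy: 5.2% × €11,150.00 = €579.80
Long-Term Care Levy: 5% × €11,150.00 = €557.50
Solidarity Surcharge: 1% × €11,150.00 = €111.50
Total: €591.23 + €579.80 + €557.50 + €111.50 = €1,840.03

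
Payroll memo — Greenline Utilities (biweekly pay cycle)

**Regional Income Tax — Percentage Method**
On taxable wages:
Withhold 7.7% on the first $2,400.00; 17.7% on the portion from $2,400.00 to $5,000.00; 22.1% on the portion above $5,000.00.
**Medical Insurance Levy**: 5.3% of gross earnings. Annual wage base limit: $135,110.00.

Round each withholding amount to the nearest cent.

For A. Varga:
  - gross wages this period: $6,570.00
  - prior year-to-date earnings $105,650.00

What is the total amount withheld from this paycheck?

Regional Income Tax: taxable = $6,570.00
  $645.00 + 22.1% × ($6,570.00 − $5,000.00) = $645.00 + 22.1% × $1,570.00 = $991.97
Medical Insurance Levy: 5.3% × $6,570.00 = $348.21
Total: $991.97 + $348.21 = $1,340.18

$1,340.18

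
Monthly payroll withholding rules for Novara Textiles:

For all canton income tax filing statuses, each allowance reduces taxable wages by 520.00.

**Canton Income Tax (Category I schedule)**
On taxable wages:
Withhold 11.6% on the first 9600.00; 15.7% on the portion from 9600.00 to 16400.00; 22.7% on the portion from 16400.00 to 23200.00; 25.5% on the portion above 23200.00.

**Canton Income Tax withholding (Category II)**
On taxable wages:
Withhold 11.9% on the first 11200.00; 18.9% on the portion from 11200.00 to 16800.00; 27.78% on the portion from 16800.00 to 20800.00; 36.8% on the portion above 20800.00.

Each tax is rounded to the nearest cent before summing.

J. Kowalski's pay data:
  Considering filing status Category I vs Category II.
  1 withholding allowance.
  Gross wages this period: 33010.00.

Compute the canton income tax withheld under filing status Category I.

Canton Income Tax (Category I): taxable = 33010.00 − 1×520.00 = 32490.00
  3724.80 + 25.5% × (32490.00 − 23200.00) = 3724.80 + 25.5% × 9290.00 = 6093.75

6093.75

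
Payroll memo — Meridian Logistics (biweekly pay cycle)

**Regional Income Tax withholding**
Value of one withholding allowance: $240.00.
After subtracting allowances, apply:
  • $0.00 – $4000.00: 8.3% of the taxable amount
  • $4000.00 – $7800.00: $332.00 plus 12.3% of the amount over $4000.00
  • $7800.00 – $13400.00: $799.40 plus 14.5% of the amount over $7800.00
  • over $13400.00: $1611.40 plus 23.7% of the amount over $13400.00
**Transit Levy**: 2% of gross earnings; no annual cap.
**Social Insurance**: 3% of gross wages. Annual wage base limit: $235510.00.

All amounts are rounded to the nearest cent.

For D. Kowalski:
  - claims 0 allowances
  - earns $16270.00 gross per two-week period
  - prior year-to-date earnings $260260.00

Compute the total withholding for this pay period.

$2616.99

Regional Income Tax: taxable = $16270.00
  $1611.40 + 23.7% × ($16270.00 − $13400.00) = $1611.40 + 23.7% × $2870.00 = $2291.59
Transit Levy: 2% × $16270.00 = $325.40
Social Insurance: YTD $260260.00 ≥ cap $235510.00 → $0.00
Total: $2291.59 + $325.40 + $0.00 = $2616.99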